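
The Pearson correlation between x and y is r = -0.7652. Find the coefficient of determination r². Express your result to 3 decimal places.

r² = (-0.7652)² = 0.586

0.586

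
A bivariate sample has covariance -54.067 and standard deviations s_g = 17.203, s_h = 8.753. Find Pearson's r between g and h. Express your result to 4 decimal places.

-0.3591

r = Cov(g,h) / (s_g · s_h) = -54.067 / (17.203 × 8.753)
  = -54.067 / 150.5779 ≈ -0.3591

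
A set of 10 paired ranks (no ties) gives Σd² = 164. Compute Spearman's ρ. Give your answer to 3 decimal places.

0.006

ρ = 1 − 6Σd² / [n(n²−1)] = 1 − 6×164 / (10×99)
  = 1 − 984/990 = 1 − 0.9939 ≈ 0.006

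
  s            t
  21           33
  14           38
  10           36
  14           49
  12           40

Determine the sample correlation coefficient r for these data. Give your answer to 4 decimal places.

n = 5, Σs = 71, Σt = 196, Σs² = 1077, Σt² = 7830, Σst = 2751
nΣst − ΣsΣt = 13755 − 13916 = -161
nΣs² − (Σs)² = 5385 − 5041 = 344; nΣt² − (Σt)² = 39150 − 38416 = 734
r = -161 / √(344 × 734) = -161 / 502.4898 ≈ -0.3204

-0.3204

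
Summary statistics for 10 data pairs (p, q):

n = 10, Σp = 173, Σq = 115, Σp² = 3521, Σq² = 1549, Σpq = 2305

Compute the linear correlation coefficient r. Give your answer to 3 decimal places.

0.912

r = (nΣpq − ΣpΣq) / √[(nΣp² − (Σp)²)(nΣq² − (Σq)²)]
Numerator: 10×2305 − 173×115 = 3155
Denominator: √[(35210 − 29929)(15490 − 13225)] = √[5281 × 2265] = 3458.5351
r = 3155 / 3458.5351 ≈ 0.912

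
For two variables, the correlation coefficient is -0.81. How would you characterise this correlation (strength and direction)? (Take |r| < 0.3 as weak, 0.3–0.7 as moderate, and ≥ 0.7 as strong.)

r = -0.81 < 0 so the relationship is negative.
|r| = 0.81, which falls in the strong range.

strong negative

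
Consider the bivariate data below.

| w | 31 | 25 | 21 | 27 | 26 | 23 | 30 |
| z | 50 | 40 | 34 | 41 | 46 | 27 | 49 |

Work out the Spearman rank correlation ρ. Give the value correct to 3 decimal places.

Rank w: 7, 3, 1, 5, 4, 2, 6
Rank z: 7, 3, 2, 4, 5, 1, 6
d = rank(w) − rank(z): 0, 0, -1, 1, -1, 1, 0; Σd² = 4
ρ = 1 − 6Σd² / [n(n²−1)] = 1 − 6×4 / (7×48) = 1 − 24/336 ≈ 0.929

0.929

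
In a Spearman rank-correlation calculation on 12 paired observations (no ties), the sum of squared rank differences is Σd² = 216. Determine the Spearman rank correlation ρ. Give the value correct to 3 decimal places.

0.245

ρ = 1 − 6Σd² / [n(n²−1)] = 1 − 6×216 / (12×143)
  = 1 − 1296/1716 = 1 − 0.7552 ≈ 0.245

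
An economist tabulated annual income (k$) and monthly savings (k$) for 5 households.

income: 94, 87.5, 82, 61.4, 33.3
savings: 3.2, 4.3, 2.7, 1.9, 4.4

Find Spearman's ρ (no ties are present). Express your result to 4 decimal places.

-0.1000

Rank income: 5, 4, 3, 2, 1
Rank savings: 3, 4, 2, 1, 5
d = rank(income) − rank(savings): 2, 0, 1, 1, -4; Σd² = 22
ρ = 1 − 6Σd² / [n(n²−1)] = 1 − 6×22 / (5×24) = 1 − 132/120 ≈ -0.1000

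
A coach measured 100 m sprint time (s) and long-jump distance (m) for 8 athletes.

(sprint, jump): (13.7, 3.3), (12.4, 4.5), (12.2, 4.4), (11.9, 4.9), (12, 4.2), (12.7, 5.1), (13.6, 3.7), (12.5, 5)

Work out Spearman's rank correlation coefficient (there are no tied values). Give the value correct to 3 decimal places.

Rank sprint: 8, 4, 3, 1, 2, 6, 7, 5
Rank jump: 1, 5, 4, 6, 3, 8, 2, 7
d = rank(sprint) − rank(jump): 7, -1, -1, -5, -1, -2, 5, -2; Σd² = 110
ρ = 1 − 6Σd² / [n(n²−1)] = 1 − 6×110 / (8×63) = 1 − 660/504 ≈ -0.310

-0.310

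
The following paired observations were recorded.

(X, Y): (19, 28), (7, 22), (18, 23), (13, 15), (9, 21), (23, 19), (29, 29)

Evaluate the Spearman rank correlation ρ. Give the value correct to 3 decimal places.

Rank X: 5, 1, 4, 3, 2, 6, 7
Rank Y: 6, 4, 5, 1, 3, 2, 7
d = rank(X) − rank(Y): -1, -3, -1, 2, -1, 4, 0; Σd² = 32
ρ = 1 − 6Σd² / [n(n²−1)] = 1 − 6×32 / (7×48) = 1 − 192/336 ≈ 0.429

0.429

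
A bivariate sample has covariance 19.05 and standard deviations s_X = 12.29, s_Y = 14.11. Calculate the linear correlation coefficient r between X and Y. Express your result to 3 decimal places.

r = Cov(X,Y) / (s_X · s_Y) = 19.05 / (12.29 × 14.11)
  = 19.05 / 173.4119 ≈ 0.110

0.110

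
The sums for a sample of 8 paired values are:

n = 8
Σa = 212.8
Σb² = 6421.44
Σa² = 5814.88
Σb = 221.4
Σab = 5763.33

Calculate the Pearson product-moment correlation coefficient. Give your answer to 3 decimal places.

r = (nΣab − ΣaΣb) / √[(nΣa² − (Σa)²)(nΣb² − (Σb)²)]
Numerator: 8×5763.33 − 212.8×221.4 = -1007.28
Denominator: √[(46519.04 − 45283.84)(51371.52 − 49017.96)] = √[1235.2 × 2353.56] = 1705.0271
r = -1007.28 / 1705.0271 ≈ -0.591

-0.591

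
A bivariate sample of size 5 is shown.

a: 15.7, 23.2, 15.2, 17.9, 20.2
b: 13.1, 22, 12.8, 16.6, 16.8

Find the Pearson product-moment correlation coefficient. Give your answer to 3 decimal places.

0.972

n = 5, Σa = 92.2, Σb = 81.3, Σa² = 1744.22, Σb² = 1377.25, Σab = 1547.13
nΣab − ΣaΣb = 7735.65 − 7495.86 = 239.79
nΣa² − (Σa)² = 8721.1 − 8500.84 = 220.26; nΣb² − (Σb)² = 6886.25 − 6609.69 = 276.56
r = 239.79 / √(220.26 × 276.56) = 239.79 / 246.8099 ≈ 0.972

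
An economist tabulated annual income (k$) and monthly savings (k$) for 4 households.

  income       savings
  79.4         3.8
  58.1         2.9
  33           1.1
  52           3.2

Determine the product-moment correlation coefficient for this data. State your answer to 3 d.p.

n = 4, Σx = 222.5, Σy = 11, Σx² = 13472.97, Σy² = 34.3, Σxy = 672.91
nΣxy − ΣxΣy = 2691.64 − 2447.5 = 244.14
nΣx² − (Σx)² = 53891.88 − 49506.25 = 4385.63; nΣy² − (Σy)² = 137.2 − 121 = 16.2
r = 244.14 / √(4385.63 × 16.2) = 244.14 / 266.5468 ≈ 0.916

0.916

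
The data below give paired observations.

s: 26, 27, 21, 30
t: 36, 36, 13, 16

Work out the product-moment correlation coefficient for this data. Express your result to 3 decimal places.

0.250

n = 4, Σs = 104, Σt = 101, Σs² = 2746, Σt² = 3017, Σst = 2661
nΣst − ΣsΣt = 10644 − 10504 = 140
nΣs² − (Σs)² = 10984 − 10816 = 168; nΣt² − (Σt)² = 12068 − 10201 = 1867
r = 140 / √(168 × 1867) = 140 / 560.0500 ≈ 0.250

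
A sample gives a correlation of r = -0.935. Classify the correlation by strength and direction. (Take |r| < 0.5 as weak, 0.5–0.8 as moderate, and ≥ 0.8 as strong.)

r = -0.935 < 0 so the relationship is negative.
|r| = 0.935, which falls in the strong range.

strong negative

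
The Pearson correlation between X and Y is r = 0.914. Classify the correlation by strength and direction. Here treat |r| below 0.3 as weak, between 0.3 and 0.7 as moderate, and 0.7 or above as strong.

r = 0.914 > 0 so the relationship is positive.
|r| = 0.914, which falls in the strong range.

strong positive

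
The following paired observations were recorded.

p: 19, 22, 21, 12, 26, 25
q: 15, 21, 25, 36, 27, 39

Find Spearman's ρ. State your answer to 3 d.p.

0.257

Rank p: 2, 4, 3, 1, 6, 5
Rank q: 1, 2, 3, 5, 4, 6
d = rank(p) − rank(q): 1, 2, 0, -4, 2, -1; Σd² = 26
ρ = 1 − 6Σd² / [n(n²−1)] = 1 − 6×26 / (6×35) = 1 − 156/210 ≈ 0.257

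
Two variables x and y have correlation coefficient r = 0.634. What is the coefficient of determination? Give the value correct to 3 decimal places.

r² = (0.634)² = 0.402

0.402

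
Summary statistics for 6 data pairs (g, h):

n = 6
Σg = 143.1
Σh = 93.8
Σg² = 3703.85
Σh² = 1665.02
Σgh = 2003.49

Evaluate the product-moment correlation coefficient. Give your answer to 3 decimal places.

-0.972

r = (nΣgh − ΣgΣh) / √[(nΣg² − (Σg)²)(nΣh² − (Σh)²)]
Numerator: 6×2003.49 − 143.1×93.8 = -1401.84
Denominator: √[(22223.1 − 20477.61)(9990.12 − 8798.44)] = √[1745.49 × 1191.68] = 1442.2432
r = -1401.84 / 1442.2432 ≈ -0.972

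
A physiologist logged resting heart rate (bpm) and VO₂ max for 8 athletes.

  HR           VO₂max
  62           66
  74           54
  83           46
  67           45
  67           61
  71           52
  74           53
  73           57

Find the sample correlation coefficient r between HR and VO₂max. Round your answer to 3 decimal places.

n = 8, Σx = 571, Σy = 434, Σx² = 41033, Σy² = 23896, Σxy = 30783
nΣxy − ΣxΣy = 246264 − 247814 = -1550
nΣx² − (Σx)² = 328264 − 326041 = 2223; nΣy² − (Σy)² = 191168 − 188356 = 2812
r = -1550 / √(2223 × 2812) = -1550 / 2500.2152 ≈ -0.620

-0.620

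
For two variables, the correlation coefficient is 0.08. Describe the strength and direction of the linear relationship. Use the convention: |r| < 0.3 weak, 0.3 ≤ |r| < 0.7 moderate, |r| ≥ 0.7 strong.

weak positive

r = 0.08 > 0 so the relationship is positive.
|r| = 0.08, which falls in the weak range.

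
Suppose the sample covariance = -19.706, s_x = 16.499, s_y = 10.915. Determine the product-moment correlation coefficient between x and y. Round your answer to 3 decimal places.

r = Cov(x,y) / (s_x · s_y) = -19.706 / (16.499 × 10.915)
  = -19.706 / 180.0866 ≈ -0.109

-0.109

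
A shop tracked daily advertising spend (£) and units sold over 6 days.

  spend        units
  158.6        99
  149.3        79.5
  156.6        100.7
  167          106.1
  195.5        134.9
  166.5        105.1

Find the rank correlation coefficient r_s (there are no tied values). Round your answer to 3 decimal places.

0.943

Rank spend: 3, 1, 2, 5, 6, 4
Rank units: 2, 1, 3, 5, 6, 4
d = rank(spend) − rank(units): 1, 0, -1, 0, 0, 0; Σd² = 2
ρ = 1 − 6Σd² / [n(n²−1)] = 1 − 6×2 / (6×35) = 1 − 12/210 ≈ 0.943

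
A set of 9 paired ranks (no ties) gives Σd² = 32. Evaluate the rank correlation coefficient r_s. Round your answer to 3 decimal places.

ρ = 1 − 6Σd² / [n(n²−1)] = 1 − 6×32 / (9×80)
  = 1 − 192/720 = 1 − 0.2667 ≈ 0.733

0.733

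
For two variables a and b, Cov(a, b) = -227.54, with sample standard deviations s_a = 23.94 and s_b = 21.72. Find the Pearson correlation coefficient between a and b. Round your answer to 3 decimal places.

r = Cov(a,b) / (s_a · s_b) = -227.54 / (23.94 × 21.72)
  = -227.54 / 519.9768 ≈ -0.438

-0.438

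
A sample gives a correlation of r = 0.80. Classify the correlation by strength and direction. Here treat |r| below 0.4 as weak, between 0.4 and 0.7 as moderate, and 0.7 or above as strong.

r = 0.80 > 0 so the relationship is positive.
|r| = 0.80, which falls in the strong range.

strong positive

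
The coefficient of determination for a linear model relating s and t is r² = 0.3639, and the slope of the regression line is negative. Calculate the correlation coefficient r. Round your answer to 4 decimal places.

|r| = √0.3639 = 0.6032
The association is negative, so r = −0.6032.

-0.6032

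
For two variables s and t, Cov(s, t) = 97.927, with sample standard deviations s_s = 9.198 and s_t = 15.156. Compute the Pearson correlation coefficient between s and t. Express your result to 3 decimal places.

0.702

r = Cov(s,t) / (s_s · s_t) = 97.927 / (9.198 × 15.156)
  = 97.927 / 139.4049 ≈ 0.702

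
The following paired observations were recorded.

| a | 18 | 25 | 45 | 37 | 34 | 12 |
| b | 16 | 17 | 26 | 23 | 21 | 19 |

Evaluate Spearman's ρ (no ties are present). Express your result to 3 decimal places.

0.829

Rank a: 2, 3, 6, 5, 4, 1
Rank b: 1, 2, 6, 5, 4, 3
d = rank(a) − rank(b): 1, 1, 0, 0, 0, -2; Σd² = 6
ρ = 1 − 6Σd² / [n(n²−1)] = 1 − 6×6 / (6×35) = 1 − 36/210 ≈ 0.829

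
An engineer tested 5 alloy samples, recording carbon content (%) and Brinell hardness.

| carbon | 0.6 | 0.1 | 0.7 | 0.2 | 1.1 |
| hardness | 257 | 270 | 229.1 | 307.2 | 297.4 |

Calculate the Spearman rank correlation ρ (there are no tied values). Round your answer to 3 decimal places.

-0.200

Rank carbon: 3, 1, 4, 2, 5
Rank hardness: 2, 3, 1, 5, 4
d = rank(carbon) − rank(hardness): 1, -2, 3, -3, 1; Σd² = 24
ρ = 1 − 6Σd² / [n(n²−1)] = 1 − 6×24 / (5×24) = 1 − 144/120 ≈ -0.200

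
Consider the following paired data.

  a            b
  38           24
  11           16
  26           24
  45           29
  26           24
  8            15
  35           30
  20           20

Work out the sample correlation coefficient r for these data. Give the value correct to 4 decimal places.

n = 8, Σa = 209, Σb = 182, Σa² = 6631, Σb² = 4350, Σab = 5211
nΣab − ΣaΣb = 41688 − 38038 = 3650
nΣa² − (Σa)² = 53048 − 43681 = 9367; nΣb² − (Σb)² = 34800 − 33124 = 1676
r = 3650 / √(9367 × 1676) = 3650 / 3962.2080 ≈ 0.9212

0.9212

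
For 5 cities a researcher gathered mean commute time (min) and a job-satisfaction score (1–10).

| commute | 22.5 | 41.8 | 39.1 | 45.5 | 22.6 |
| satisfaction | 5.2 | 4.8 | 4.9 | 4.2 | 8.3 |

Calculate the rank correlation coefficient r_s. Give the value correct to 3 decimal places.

-0.900

Rank commute: 1, 4, 3, 5, 2
Rank satisfaction: 4, 2, 3, 1, 5
d = rank(commute) − rank(satisfaction): -3, 2, 0, 4, -3; Σd² = 38
ρ = 1 − 6Σd² / [n(n²−1)] = 1 − 6×38 / (5×24) = 1 − 228/120 ≈ -0.900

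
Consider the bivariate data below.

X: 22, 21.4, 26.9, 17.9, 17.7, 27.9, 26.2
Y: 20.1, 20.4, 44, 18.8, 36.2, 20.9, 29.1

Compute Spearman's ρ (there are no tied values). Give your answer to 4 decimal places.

0.2857

Rank X: 4, 3, 6, 2, 1, 7, 5
Rank Y: 2, 3, 7, 1, 6, 4, 5
d = rank(X) − rank(Y): 2, 0, -1, 1, -5, 3, 0; Σd² = 40
ρ = 1 − 6Σd² / [n(n²−1)] = 1 − 6×40 / (7×48) = 1 − 240/336 ≈ 0.2857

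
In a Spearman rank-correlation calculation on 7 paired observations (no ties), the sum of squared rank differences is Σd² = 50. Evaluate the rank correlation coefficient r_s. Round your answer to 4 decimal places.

0.1071

ρ = 1 − 6Σd² / [n(n²−1)] = 1 − 6×50 / (7×48)
  = 1 − 300/336 = 1 − 0.89286 ≈ 0.1071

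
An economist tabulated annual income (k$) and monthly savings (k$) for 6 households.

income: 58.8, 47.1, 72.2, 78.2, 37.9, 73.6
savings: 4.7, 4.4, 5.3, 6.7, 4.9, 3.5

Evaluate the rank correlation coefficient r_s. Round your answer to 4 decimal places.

Rank income: 3, 2, 4, 6, 1, 5
Rank savings: 3, 2, 5, 6, 4, 1
d = rank(income) − rank(savings): 0, 0, -1, 0, -3, 4; Σd² = 26
ρ = 1 − 6Σd² / [n(n²−1)] = 1 − 6×26 / (6×35) = 1 − 156/210 ≈ 0.2571

0.2571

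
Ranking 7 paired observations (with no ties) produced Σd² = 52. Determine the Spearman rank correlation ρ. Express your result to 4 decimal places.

ρ = 1 − 6Σd² / [n(n²−1)] = 1 − 6×52 / (7×48)
  = 1 − 312/336 = 1 − 0.92857 ≈ 0.0714

0.0714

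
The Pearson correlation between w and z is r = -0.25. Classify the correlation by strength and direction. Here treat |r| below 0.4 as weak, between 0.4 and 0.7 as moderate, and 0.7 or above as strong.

weak negative

r = -0.25 < 0 so the relationship is negative.
|r| = 0.25, which falls in the weak range.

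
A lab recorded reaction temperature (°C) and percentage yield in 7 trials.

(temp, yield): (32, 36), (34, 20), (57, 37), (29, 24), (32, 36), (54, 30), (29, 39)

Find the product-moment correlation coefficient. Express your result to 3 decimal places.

0.138

n = 7, Σx = 267, Σy = 222, Σx² = 11051, Σy² = 7358, Σxy = 8540
nΣxy − ΣxΣy = 59780 − 59274 = 506
nΣx² − (Σx)² = 77357 − 71289 = 6068; nΣy² − (Σy)² = 51506 − 49284 = 2222
r = 506 / √(6068 × 2222) = 506 / 3671.9336 ≈ 0.138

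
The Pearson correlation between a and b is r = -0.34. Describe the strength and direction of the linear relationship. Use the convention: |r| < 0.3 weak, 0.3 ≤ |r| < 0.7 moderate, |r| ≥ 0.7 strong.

moderate negative

r = -0.34 < 0 so the relationship is negative.
|r| = 0.34, which falls in the moderate range.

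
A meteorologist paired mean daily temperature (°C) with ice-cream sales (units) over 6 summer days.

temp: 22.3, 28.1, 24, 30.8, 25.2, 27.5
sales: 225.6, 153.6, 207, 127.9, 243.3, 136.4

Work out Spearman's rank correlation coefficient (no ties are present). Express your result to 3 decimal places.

-0.771

Rank temp: 1, 5, 2, 6, 3, 4
Rank sales: 5, 3, 4, 1, 6, 2
d = rank(temp) − rank(sales): -4, 2, -2, 5, -3, 2; Σd² = 62
ρ = 1 − 6Σd² / [n(n²−1)] = 1 − 6×62 / (6×35) = 1 − 372/210 ≈ -0.771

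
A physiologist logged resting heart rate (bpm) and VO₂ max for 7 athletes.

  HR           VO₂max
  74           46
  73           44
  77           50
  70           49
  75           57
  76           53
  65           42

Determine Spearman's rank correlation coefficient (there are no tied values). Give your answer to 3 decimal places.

Rank HR: 4, 3, 7, 2, 5, 6, 1
Rank VO₂max: 3, 2, 5, 4, 7, 6, 1
d = rank(HR) − rank(VO₂max): 1, 1, 2, -2, -2, 0, 0; Σd² = 14
ρ = 1 − 6Σd² / [n(n²−1)] = 1 − 6×14 / (7×48) = 1 − 84/336 ≈ 0.750

0.750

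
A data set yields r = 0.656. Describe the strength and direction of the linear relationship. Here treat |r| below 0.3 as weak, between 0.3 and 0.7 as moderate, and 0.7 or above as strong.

r = 0.656 > 0 so the relationship is positive.
|r| = 0.656, which falls in the moderate range.

moderate positive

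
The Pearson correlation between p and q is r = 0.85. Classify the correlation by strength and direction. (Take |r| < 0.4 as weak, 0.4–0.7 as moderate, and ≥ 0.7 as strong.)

strong positive

r = 0.85 > 0 so the relationship is positive.
|r| = 0.85, which falls in the strong range.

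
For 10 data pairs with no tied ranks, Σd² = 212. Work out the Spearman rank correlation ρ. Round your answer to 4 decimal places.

-0.2848

ρ = 1 − 6Σd² / [n(n²−1)] = 1 − 6×212 / (10×99)
  = 1 − 1272/990 = 1 − 1.28485 ≈ -0.2848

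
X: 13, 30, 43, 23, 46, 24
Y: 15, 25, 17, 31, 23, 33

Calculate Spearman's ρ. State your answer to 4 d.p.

-0.0286

Rank X: 1, 4, 5, 2, 6, 3
Rank Y: 1, 4, 2, 5, 3, 6
d = rank(X) − rank(Y): 0, 0, 3, -3, 3, -3; Σd² = 36
ρ = 1 − 6Σd² / [n(n²−1)] = 1 − 6×36 / (6×35) = 1 − 216/210 ≈ -0.0286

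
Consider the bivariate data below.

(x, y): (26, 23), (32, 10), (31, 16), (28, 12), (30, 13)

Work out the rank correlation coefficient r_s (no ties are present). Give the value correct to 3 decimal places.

Rank x: 1, 5, 4, 2, 3
Rank y: 5, 1, 4, 2, 3
d = rank(x) − rank(y): -4, 4, 0, 0, 0; Σd² = 32
ρ = 1 − 6Σd² / [n(n²−1)] = 1 − 6×32 / (5×24) = 1 − 192/120 ≈ -0.600

-0.600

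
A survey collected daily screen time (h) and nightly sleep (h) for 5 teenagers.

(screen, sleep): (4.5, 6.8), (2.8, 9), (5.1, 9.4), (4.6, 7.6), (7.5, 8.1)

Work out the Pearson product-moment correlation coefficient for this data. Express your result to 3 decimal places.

n = 5, Σx = 24.5, Σy = 40.9, Σx² = 131.51, Σy² = 338.97, Σxy = 199.45
nΣxy − ΣxΣy = 997.25 − 1002.05 = -4.8
nΣx² − (Σx)² = 657.55 − 600.25 = 57.3; nΣy² − (Σy)² = 1694.85 − 1672.81 = 22.04
r = -4.8 / √(57.3 × 22.04) = -4.8 / 35.5372 ≈ -0.135

-0.135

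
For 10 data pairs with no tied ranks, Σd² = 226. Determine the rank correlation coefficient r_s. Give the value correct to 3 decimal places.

-0.370

ρ = 1 − 6Σd² / [n(n²−1)] = 1 − 6×226 / (10×99)
  = 1 − 1356/990 = 1 − 1.3697 ≈ -0.370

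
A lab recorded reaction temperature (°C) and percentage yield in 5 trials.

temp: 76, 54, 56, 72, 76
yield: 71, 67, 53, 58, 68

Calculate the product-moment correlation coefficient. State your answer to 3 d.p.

n = 5, Σx = 334, Σy = 317, Σx² = 22788, Σy² = 20327, Σxy = 21326
nΣxy − ΣxΣy = 106630 − 105878 = 752
nΣx² − (Σx)² = 113940 − 111556 = 2384; nΣy² − (Σy)² = 101635 − 100489 = 1146
r = 752 / √(2384 × 1146) = 752 / 1652.8956 ≈ 0.455

0.455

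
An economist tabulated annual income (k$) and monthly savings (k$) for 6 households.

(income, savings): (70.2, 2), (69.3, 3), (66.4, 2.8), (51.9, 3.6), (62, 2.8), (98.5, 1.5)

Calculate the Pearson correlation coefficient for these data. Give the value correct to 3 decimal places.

-0.892

n = 6, Σx = 418.3, Σy = 15.7, Σx² = 30379.35, Σy² = 43.89, Σxy = 1042.41
nΣxy − ΣxΣy = 6254.46 − 6567.31 = -312.85
nΣx² − (Σx)² = 182276.1 − 174974.89 = 7301.21; nΣy² − (Σy)² = 263.34 − 246.49 = 16.85
r = -312.85 / √(7301.21 × 16.85) = -312.85 / 350.7498 ≈ -0.892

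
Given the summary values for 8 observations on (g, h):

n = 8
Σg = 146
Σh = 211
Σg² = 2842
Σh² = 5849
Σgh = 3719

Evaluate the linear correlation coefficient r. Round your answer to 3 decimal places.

r = (nΣgh − ΣgΣh) / √[(nΣg² − (Σg)²)(nΣh² − (Σh)²)]
Numerator: 8×3719 − 146×211 = -1054
Denominator: √[(22736 − 21316)(46792 − 44521)] = √[1420 × 2271] = 1795.7784
r = -1054 / 1795.7784 ≈ -0.587

-0.587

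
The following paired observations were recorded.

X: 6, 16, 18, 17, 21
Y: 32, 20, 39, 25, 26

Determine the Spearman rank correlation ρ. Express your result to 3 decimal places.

Rank X: 1, 2, 4, 3, 5
Rank Y: 4, 1, 5, 2, 3
d = rank(X) − rank(Y): -3, 1, -1, 1, 2; Σd² = 16
ρ = 1 − 6Σd² / [n(n²−1)] = 1 − 6×16 / (5×24) = 1 − 96/120 ≈ 0.200

0.200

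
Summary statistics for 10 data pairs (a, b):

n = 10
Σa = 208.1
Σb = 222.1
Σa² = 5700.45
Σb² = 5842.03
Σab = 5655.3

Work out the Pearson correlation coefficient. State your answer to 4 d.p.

0.9260

r = (nΣab − ΣaΣb) / √[(nΣa² − (Σa)²)(nΣb² − (Σb)²)]
Numerator: 10×5655.3 − 208.1×222.1 = 10333.99
Denominator: √[(57004.5 − 43305.61)(58420.3 − 49328.41)] = √[13698.89 × 9091.89] = 11160.1434
r = 10333.99 / 11160.1434 ≈ 0.9260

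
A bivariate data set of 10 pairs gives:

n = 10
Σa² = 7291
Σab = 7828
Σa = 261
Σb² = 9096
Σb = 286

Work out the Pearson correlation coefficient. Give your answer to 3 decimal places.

r = (nΣab − ΣaΣb) / √[(nΣa² − (Σa)²)(nΣb² − (Σb)²)]
Numerator: 10×7828 − 261×286 = 3634
Denominator: √[(72910 − 68121)(90960 − 81796)] = √[4789 × 9164] = 6624.6808
r = 3634 / 6624.6808 ≈ 0.549

0.549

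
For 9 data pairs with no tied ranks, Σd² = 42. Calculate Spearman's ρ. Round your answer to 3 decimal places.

0.650

ρ = 1 − 6Σd² / [n(n²−1)] = 1 − 6×42 / (9×80)
  = 1 − 252/720 = 1 − 0.3500 ≈ 0.650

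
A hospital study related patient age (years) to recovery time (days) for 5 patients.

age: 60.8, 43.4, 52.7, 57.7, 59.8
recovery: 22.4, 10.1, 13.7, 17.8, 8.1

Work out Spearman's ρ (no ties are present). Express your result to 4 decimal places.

0.4000

Rank age: 5, 1, 2, 3, 4
Rank recovery: 5, 2, 3, 4, 1
d = rank(age) − rank(recovery): 0, -1, -1, -1, 3; Σd² = 12
ρ = 1 − 6Σd² / [n(n²−1)] = 1 − 6×12 / (5×24) = 1 − 72/120 ≈ 0.4000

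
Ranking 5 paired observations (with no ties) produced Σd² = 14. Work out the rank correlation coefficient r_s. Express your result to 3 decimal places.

ρ = 1 − 6Σd² / [n(n²−1)] = 1 − 6×14 / (5×24)
  = 1 − 84/120 = 1 − 0.7000 ≈ 0.300

0.300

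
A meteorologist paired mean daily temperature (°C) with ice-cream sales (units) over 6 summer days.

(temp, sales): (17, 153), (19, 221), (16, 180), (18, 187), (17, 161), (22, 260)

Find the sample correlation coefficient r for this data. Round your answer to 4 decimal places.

n = 6, Σx = 109, Σy = 1162, Σx² = 2003, Σy² = 233140, Σxy = 21503
nΣxy − ΣxΣy = 129018 − 126658 = 2360
nΣx² − (Σx)² = 12018 − 11881 = 137; nΣy² − (Σy)² = 1398840 − 1350244 = 48596
r = 2360 / √(137 × 48596) = 2360 / 2580.2426 ≈ 0.9146

0.9146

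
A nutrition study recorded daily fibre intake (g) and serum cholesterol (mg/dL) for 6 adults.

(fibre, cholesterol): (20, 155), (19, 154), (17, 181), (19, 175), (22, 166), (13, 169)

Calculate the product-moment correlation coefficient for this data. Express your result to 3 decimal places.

n = 6, Σx = 110, Σy = 1000, Σx² = 2064, Σy² = 167244, Σxy = 18277
nΣxy − ΣxΣy = 109662 − 110000 = -338
nΣx² − (Σx)² = 12384 − 12100 = 284; nΣy² − (Σy)² = 1003464 − 1000000 = 3464
r = -338 / √(284 × 3464) = -338 / 991.8548 ≈ -0.341

-0.341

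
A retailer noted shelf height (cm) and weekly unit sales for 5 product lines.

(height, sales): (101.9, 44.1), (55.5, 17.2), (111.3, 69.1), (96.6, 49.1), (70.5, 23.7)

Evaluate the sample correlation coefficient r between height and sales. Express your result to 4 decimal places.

n = 5, Σx = 435.8, Σy = 203.2, Σx² = 40153.36, Σy² = 9987.96, Σxy = 19553.13
nΣxy − ΣxΣy = 97765.65 − 88554.56 = 9211.09
nΣx² − (Σx)² = 200766.8 − 189921.64 = 10845.16; nΣy² − (Σy)² = 49939.8 − 41290.24 = 8649.56
r = 9211.09 / √(10845.16 × 8649.56) = 9211.09 / 9685.3426 ≈ 0.9510

0.9510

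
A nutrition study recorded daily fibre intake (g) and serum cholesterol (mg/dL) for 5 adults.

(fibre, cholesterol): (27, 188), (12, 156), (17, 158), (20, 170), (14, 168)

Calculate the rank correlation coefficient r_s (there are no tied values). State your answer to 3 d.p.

Rank fibre: 5, 1, 3, 4, 2
Rank cholesterol: 5, 1, 2, 4, 3
d = rank(fibre) − rank(cholesterol): 0, 0, 1, 0, -1; Σd² = 2
ρ = 1 − 6Σd² / [n(n²−1)] = 1 − 6×2 / (5×24) = 1 − 12/120 ≈ 0.900

0.900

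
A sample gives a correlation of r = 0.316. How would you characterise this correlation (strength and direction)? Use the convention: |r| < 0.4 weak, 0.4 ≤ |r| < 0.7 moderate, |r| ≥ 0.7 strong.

weak positive

r = 0.316 > 0 so the relationship is positive.
|r| = 0.316, which falls in the weak range.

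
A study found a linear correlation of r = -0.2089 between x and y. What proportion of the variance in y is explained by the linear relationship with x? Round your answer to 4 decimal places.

r² = (-0.2089)² = 0.0436

0.0436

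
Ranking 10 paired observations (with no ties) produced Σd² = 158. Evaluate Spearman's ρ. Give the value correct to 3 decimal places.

0.042

ρ = 1 − 6Σd² / [n(n²−1)] = 1 − 6×158 / (10×99)
  = 1 − 948/990 = 1 − 0.9576 ≈ 0.042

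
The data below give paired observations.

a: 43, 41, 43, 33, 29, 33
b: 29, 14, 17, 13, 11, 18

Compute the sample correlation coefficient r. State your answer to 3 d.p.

0.616

n = 6, Σa = 222, Σb = 102, Σa² = 8398, Σb² = 1940, Σab = 3894
nΣab − ΣaΣb = 23364 − 22644 = 720
nΣa² − (Σa)² = 50388 − 49284 = 1104; nΣb² − (Σb)² = 11640 − 10404 = 1236
r = 720 / √(1104 × 1236) = 720 / 1168.1370 ≈ 0.616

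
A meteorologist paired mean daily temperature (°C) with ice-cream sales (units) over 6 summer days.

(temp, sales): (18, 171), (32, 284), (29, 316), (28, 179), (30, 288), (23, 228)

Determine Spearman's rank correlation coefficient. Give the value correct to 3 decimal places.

0.714

Rank temp: 1, 6, 4, 3, 5, 2
Rank sales: 1, 4, 6, 2, 5, 3
d = rank(temp) − rank(sales): 0, 2, -2, 1, 0, -1; Σd² = 10
ρ = 1 − 6Σd² / [n(n²−1)] = 1 − 6×10 / (6×35) = 1 − 60/210 ≈ 0.714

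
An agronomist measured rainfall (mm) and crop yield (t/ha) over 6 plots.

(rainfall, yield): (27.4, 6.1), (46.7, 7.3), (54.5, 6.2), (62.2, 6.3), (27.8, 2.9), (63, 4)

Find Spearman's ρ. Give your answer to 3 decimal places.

Rank rainfall: 1, 3, 4, 5, 2, 6
Rank yield: 3, 6, 4, 5, 1, 2
d = rank(rainfall) − rank(yield): -2, -3, 0, 0, 1, 4; Σd² = 30
ρ = 1 − 6Σd² / [n(n²−1)] = 1 − 6×30 / (6×35) = 1 − 180/210 ≈ 0.143

0.143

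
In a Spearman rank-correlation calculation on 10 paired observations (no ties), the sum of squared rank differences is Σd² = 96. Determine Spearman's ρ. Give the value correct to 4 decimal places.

ρ = 1 − 6Σd² / [n(n²−1)] = 1 − 6×96 / (10×99)
  = 1 − 576/990 = 1 − 0.58182 ≈ 0.4182

0.4182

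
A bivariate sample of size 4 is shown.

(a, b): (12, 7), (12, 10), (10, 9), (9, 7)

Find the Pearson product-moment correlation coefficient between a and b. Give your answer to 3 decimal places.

n = 4, Σa = 43, Σb = 33, Σa² = 469, Σb² = 279, Σab = 357
nΣab − ΣaΣb = 1428 − 1419 = 9
nΣa² − (Σa)² = 1876 − 1849 = 27; nΣb² − (Σb)² = 1116 − 1089 = 27
r = 9 / √(27 × 27) = 9 / 27.0000 ≈ 0.333

0.333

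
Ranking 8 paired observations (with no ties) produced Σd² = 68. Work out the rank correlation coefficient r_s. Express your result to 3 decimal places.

ρ = 1 − 6Σd² / [n(n²−1)] = 1 − 6×68 / (8×63)
  = 1 − 408/504 = 1 − 0.8095 ≈ 0.190

0.190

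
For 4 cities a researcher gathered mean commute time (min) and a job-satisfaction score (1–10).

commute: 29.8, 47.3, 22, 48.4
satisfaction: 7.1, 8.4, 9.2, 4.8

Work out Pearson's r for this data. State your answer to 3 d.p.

n = 4, Σx = 147.5, Σy = 29.5, Σx² = 5951.89, Σy² = 228.65, Σxy = 1043.62
nΣxy − ΣxΣy = 4174.48 − 4351.25 = -176.77
nΣx² − (Σx)² = 23807.56 − 21756.25 = 2051.31; nΣy² − (Σy)² = 914.6 − 870.25 = 44.35
r = -176.77 / √(2051.31 × 44.35) = -176.77 / 301.6216 ≈ -0.586

-0.586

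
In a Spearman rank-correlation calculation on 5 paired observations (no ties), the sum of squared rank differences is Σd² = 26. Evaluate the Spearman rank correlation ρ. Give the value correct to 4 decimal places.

ρ = 1 − 6Σd² / [n(n²−1)] = 1 − 6×26 / (5×24)
  = 1 − 156/120 = 1 − 1.30000 ≈ -0.3000

-0.3000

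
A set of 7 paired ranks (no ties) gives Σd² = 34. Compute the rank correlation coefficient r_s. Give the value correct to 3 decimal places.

0.393

ρ = 1 − 6Σd² / [n(n²−1)] = 1 − 6×34 / (7×48)
  = 1 − 204/336 = 1 − 0.6071 ≈ 0.393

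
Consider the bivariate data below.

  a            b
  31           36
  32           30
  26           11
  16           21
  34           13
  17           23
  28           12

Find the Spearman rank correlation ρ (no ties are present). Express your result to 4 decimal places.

0.1786

Rank a: 5, 6, 3, 1, 7, 2, 4
Rank b: 7, 6, 1, 4, 3, 5, 2
d = rank(a) − rank(b): -2, 0, 2, -3, 4, -3, 2; Σd² = 46
ρ = 1 − 6Σd² / [n(n²−1)] = 1 − 6×46 / (7×48) = 1 − 276/336 ≈ 0.1786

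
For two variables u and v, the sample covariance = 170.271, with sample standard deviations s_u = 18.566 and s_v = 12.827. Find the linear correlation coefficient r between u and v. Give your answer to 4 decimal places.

0.7150

r = Cov(u,v) / (s_u · s_v) = 170.271 / (18.566 × 12.827)
  = 170.271 / 238.1461 ≈ 0.7150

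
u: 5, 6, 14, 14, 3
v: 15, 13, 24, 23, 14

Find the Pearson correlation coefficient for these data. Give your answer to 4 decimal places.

n = 5, Σu = 42, Σv = 89, Σu² = 462, Σv² = 1695, Σuv = 853
nΣuv − ΣuΣv = 4265 − 3738 = 527
nΣu² − (Σu)² = 2310 − 1764 = 546; nΣv² − (Σv)² = 8475 − 7921 = 554
r = 527 / √(546 × 554) = 527 / 549.9855 ≈ 0.9582

0.9582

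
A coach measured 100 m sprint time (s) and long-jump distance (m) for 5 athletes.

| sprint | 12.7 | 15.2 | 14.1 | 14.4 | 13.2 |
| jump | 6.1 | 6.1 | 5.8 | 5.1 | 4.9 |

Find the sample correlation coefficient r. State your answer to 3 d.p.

0.148

n = 5, Σx = 69.6, Σy = 28, Σx² = 972.74, Σy² = 158.08, Σxy = 390.09
nΣxy − ΣxΣy = 1950.45 − 1948.8 = 1.65
nΣx² − (Σx)² = 4863.7 − 4844.16 = 19.54; nΣy² − (Σy)² = 790.4 − 784 = 6.4
r = 1.65 / √(19.54 × 6.4) = 1.65 / 11.1828 ≈ 0.148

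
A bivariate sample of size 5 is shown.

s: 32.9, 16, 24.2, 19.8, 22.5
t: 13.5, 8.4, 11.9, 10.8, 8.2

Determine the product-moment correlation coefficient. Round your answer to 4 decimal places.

n = 5, Σs = 115.4, Σt = 52.8, Σs² = 2822.34, Σt² = 578.3, Σst = 1264.87
nΣst − ΣsΣt = 6324.35 − 6093.12 = 231.23
nΣs² − (Σs)² = 14111.7 − 13317.16 = 794.54; nΣt² − (Σt)² = 2891.5 − 2787.84 = 103.66
r = 231.23 / √(794.54 × 103.66) = 231.23 / 286.9878 ≈ 0.8057

0.8057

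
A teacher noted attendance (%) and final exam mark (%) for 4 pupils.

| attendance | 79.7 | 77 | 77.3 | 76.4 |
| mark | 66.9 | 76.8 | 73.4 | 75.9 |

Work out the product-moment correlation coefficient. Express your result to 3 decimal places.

n = 4, Σx = 310.4, Σy = 293, Σx² = 24093.34, Σy² = 21522.22, Σxy = 22718.11
nΣxy − ΣxΣy = 90872.44 − 90947.2 = -74.76
nΣx² − (Σx)² = 96373.36 − 96348.16 = 25.2; nΣy² − (Σy)² = 86088.88 − 85849 = 239.88
r = -74.76 / √(25.2 × 239.88) = -74.76 / 77.7494 ≈ -0.962

-0.962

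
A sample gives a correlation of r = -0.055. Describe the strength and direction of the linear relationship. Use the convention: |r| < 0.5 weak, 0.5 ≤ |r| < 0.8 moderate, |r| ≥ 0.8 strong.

r = -0.055 < 0 so the relationship is negative.
|r| = 0.055, which falls in the weak range.

weak negative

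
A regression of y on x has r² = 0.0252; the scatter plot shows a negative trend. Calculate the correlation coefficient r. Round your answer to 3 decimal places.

-0.159

|r| = √0.0252 = 0.159
The association is negative, so r = −0.159.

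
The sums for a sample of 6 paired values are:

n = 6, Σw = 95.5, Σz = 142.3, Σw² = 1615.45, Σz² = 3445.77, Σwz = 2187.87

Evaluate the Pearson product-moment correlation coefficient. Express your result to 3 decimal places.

r = (nΣwz − ΣwΣz) / √[(nΣw² − (Σw)²)(nΣz² − (Σz)²)]
Numerator: 6×2187.87 − 95.5×142.3 = -462.43
Denominator: √[(9692.7 − 9120.25)(20674.62 − 20249.29)] = √[572.45 × 425.33] = 493.4371
r = -462.43 / 493.4371 ≈ -0.937

-0.937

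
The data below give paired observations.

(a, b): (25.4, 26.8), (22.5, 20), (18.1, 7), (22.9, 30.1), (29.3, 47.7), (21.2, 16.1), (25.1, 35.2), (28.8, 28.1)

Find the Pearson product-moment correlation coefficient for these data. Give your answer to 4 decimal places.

n = 8, Σa = 193.3, Σb = 211, Σa² = 4770.81, Σb² = 6636.4, Σab = 5378.44
nΣab − ΣaΣb = 43027.52 − 40786.3 = 2241.22
nΣa² − (Σa)² = 38166.48 − 37364.89 = 801.59; nΣb² − (Σb)² = 53091.2 − 44521 = 8570.2
r = 2241.22 / √(801.59 × 8570.2) = 2241.22 / 2621.0278 ≈ 0.8551

0.8551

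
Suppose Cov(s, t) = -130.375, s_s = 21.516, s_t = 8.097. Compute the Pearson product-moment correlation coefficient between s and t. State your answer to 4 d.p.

r = Cov(s,t) / (s_s · s_t) = -130.375 / (21.516 × 8.097)
  = -130.375 / 174.2151 ≈ -0.7484

-0.7484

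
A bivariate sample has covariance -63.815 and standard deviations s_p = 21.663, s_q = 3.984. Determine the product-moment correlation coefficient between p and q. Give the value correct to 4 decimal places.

-0.7394

r = Cov(p,q) / (s_p · s_q) = -63.815 / (21.663 × 3.984)
  = -63.815 / 86.3054 ≈ -0.7394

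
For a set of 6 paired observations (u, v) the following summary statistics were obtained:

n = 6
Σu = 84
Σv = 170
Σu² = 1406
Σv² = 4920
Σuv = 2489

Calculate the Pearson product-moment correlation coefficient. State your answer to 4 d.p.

r = (nΣuv − ΣuΣv) / √[(nΣu² − (Σu)²)(nΣv² − (Σv)²)]
Numerator: 6×2489 − 84×170 = 654
Denominator: √[(8436 − 7056)(29520 − 28900)] = √[1380 × 620] = 924.9865
r = 654 / 924.9865 ≈ 0.7070

0.7070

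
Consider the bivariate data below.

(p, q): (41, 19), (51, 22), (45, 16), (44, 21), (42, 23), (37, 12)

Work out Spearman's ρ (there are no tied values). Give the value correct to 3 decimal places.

Rank p: 2, 6, 5, 4, 3, 1
Rank q: 3, 5, 2, 4, 6, 1
d = rank(p) − rank(q): -1, 1, 3, 0, -3, 0; Σd² = 20
ρ = 1 − 6Σd² / [n(n²−1)] = 1 − 6×20 / (6×35) = 1 − 120/210 ≈ 0.429

0.429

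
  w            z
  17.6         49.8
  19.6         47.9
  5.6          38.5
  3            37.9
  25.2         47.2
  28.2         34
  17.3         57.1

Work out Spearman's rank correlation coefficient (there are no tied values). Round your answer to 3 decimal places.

Rank w: 4, 5, 2, 1, 6, 7, 3
Rank z: 6, 5, 3, 2, 4, 1, 7
d = rank(w) − rank(z): -2, 0, -1, -1, 2, 6, -4; Σd² = 62
ρ = 1 − 6Σd² / [n(n²−1)] = 1 − 6×62 / (7×48) = 1 − 372/336 ≈ -0.107

-0.107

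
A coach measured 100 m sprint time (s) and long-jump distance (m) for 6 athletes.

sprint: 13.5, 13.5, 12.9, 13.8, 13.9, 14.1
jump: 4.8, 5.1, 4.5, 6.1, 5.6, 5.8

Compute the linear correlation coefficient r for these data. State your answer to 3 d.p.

n = 6, Σx = 81.7, Σy = 31.9, Σx² = 1113.37, Σy² = 171.51, Σxy = 435.5
nΣxy − ΣxΣy = 2613 − 2606.23 = 6.77
nΣx² − (Σx)² = 6680.22 − 6674.89 = 5.33; nΣy² − (Σy)² = 1029.06 − 1017.61 = 11.45
r = 6.77 / √(5.33 × 11.45) = 6.77 / 7.8121 ≈ 0.867

0.867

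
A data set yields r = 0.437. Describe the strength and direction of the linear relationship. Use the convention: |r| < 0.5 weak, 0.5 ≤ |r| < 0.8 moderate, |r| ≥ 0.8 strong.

weak positive

r = 0.437 > 0 so the relationship is positive.
|r| = 0.437, which falls in the weak range.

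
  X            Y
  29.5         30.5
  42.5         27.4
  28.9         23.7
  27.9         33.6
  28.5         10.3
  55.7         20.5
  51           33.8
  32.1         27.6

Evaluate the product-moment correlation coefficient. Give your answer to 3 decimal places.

n = 8, ΣX = 296.1, ΣY = 207.4, ΣX² = 11836.27, ΣY² = 5802.2, ΣXY = 7731.78
nΣXY − ΣXΣY = 61854.24 − 61411.14 = 443.1
nΣX² − (ΣX)² = 94690.16 − 87675.21 = 7014.95; nΣY² − (ΣY)² = 46417.6 − 43014.76 = 3402.84
r = 443.1 / √(7014.95 × 3402.84) = 443.1 / 4885.7704 ≈ 0.091

0.091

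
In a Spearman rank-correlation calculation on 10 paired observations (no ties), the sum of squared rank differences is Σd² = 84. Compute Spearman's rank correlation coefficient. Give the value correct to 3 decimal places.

0.491

ρ = 1 − 6Σd² / [n(n²−1)] = 1 − 6×84 / (10×99)
  = 1 − 504/990 = 1 − 0.5091 ≈ 0.491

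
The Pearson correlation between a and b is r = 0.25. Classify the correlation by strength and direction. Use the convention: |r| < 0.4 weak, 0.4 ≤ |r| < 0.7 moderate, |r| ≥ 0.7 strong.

weak positive

r = 0.25 > 0 so the relationship is positive.
|r| = 0.25, which falls in the weak range.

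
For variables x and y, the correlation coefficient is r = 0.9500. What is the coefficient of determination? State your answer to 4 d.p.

0.9025

r² = (0.9500)² = 0.9025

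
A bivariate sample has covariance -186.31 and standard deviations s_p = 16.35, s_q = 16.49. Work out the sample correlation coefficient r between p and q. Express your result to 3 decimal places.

-0.691

r = Cov(p,q) / (s_p · s_q) = -186.31 / (16.35 × 16.49)
  = -186.31 / 269.6115 ≈ -0.691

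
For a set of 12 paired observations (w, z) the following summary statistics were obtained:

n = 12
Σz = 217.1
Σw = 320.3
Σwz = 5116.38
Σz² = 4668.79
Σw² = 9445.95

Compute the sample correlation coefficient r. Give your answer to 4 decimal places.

r = (nΣwz − ΣwΣz) / √[(nΣw² − (Σw)²)(nΣz² − (Σz)²)]
Numerator: 12×5116.38 − 320.3×217.1 = -8140.57
Denominator: √[(113351.4 − 102592.09)(56025.48 − 47132.41)] = √[10759.31 × 8893.07] = 9781.7839
r = -8140.57 / 9781.7839 ≈ -0.8322

-0.8322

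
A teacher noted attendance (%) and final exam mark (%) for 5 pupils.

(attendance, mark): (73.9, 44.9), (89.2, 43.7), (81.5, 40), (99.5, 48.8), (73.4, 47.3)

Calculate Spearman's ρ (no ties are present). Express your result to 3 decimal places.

0.100

Rank attendance: 2, 4, 3, 5, 1
Rank mark: 3, 2, 1, 5, 4
d = rank(attendance) − rank(mark): -1, 2, 2, 0, -3; Σd² = 18
ρ = 1 − 6Σd² / [n(n²−1)] = 1 − 6×18 / (5×24) = 1 − 108/120 ≈ 0.100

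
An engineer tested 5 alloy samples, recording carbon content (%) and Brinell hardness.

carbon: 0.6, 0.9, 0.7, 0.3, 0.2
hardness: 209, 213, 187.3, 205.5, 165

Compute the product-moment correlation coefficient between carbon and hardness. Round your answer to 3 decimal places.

n = 5, Σx = 2.7, Σy = 979.8, Σx² = 1.79, Σy² = 193586.54, Σxy = 542.86
nΣxy − ΣxΣy = 2714.3 − 2645.46 = 68.84
nΣx² − (Σx)² = 8.95 − 7.29 = 1.66; nΣy² − (Σy)² = 967932.7 − 960008.04 = 7924.66
r = 68.84 / √(1.66 × 7924.66) = 68.84 / 114.6950 ≈ 0.600

0.600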